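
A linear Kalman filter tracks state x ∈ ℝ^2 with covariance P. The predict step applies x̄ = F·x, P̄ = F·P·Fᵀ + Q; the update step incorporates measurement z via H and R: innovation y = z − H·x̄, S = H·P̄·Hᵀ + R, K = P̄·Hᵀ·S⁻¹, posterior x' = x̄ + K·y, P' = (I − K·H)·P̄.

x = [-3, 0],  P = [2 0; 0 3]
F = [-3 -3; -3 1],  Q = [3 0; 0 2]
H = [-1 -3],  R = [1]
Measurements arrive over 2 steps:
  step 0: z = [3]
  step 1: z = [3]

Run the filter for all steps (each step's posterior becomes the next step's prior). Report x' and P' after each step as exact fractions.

step 0: x̄ = F·x = [9, 9]
step 0: P̄ = F·P·Fᵀ + Q = [48 9; 9 23]
step 0: y = z − H·x̄ = [39]
step 0: S = H·P̄·Hᵀ + R = [310]
step 0: K = P̄·Hᵀ·S⁻¹ = [-15/62; -39/155]
step 0: x' = x̄ + K·y = [-27/62, -126/155]
step 0: P' = (I − K·H)·P̄ = [1851/62 -306/31; -306/31 523/155]
step 1: x̄ = F·x = [1161/310, 153/310]
step 1: P̄ = F·P·Fᵀ + Q = [38559/310 61797/310; 61797/310 103321/310]
step 1: y = z − H·x̄ = [255/31]
step 1: S = H·P̄·Hᵀ + R = [133954/31]
step 1: K = P̄·Hᵀ·S⁻¹ = [-22395/133954; -18588/66977]
step 1: x' = x̄ + K·y = [793656/334885, -1198449/669770]
step 1: P' = (I − K·H)·P̄ = [1207839/334885 -767901/669770; -767901/669770 317927/669770]

step 0: x' = [-27/62, -126/155], P' = [1851/62 -306/31; -306/31 523/155]
step 1: x' = [793656/334885, -1198449/669770], P' = [1207839/334885 -767901/669770; -767901/669770 317927/669770]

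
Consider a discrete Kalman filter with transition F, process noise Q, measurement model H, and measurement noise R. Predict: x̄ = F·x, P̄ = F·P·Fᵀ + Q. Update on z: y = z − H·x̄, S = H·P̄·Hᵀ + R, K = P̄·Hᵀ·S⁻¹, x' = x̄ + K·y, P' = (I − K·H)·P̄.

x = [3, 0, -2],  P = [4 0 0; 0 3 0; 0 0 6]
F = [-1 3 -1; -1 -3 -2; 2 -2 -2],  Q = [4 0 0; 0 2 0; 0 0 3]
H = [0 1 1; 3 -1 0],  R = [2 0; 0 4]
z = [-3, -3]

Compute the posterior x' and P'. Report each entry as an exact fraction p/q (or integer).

x̄ = F·x = [-1, 1, 10]
P̄ = F·P·Fᵀ + Q = [41 -11 -14; -11 57 34; -14 34 55]
y = z − H·x̄ = [-14, 1]
S = H·P̄·Hᵀ + R = [182 -166; -166 496]
K = P̄·Hᵀ·S⁻¹ = [2461/15679 10119/31358; 7549/15679 -637/31358; 7882/15679 471/31358]
x' = x̄ + K·y = [-90147/31358, -180651/31358, 93355/31358]
P' = (I − K·H)·P̄ = [26391/15679 58935/15679 -54013/15679; 58935/15679 178079/15679 -162981/15679; -54013/15679 -162981/15679 178745/15679]

x' = [-90147/31358, -180651/31358, 93355/31358]
P' = [26391/15679 58935/15679 -54013/15679; 58935/15679 178079/15679 -162981/15679; -54013/15679 -162981/15679 178745/15679]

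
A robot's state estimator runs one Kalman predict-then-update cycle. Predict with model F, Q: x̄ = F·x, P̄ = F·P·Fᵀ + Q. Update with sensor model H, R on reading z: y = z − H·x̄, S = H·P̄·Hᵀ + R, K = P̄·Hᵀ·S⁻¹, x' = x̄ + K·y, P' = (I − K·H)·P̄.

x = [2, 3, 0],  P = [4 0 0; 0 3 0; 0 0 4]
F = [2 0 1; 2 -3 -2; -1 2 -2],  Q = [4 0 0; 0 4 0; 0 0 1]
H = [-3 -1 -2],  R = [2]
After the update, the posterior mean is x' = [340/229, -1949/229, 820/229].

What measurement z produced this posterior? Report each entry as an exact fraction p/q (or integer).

z = [-3]

x̄ = F·x = [4, -5, 4]
P̄ = F·P·Fᵀ + Q = [24 8 -16; 8 63 -10; -16 -10 33]
S = H·P̄·Hᵀ + R = [229]
K = P̄·Hᵀ·S⁻¹ = [-48/229; -67/229; -8/229]
x' − x̄ = [-576/229, -804/229, -96/229] = K·y
y = (KᵀK)⁻¹·Kᵀ·(x' − x̄) = [12]
z = y + H·x̄ = [12] + [-15] = [-3]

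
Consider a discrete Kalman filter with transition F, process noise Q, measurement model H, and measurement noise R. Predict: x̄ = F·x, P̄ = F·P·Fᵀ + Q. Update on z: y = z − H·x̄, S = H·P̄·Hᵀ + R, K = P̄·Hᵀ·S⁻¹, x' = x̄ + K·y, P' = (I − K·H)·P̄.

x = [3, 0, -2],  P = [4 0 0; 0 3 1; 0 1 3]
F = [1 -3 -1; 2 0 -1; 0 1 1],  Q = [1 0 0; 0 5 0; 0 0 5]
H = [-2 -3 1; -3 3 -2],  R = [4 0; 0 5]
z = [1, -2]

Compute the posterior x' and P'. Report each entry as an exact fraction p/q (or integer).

x' = [3469/53534, -2701/26767, 16125/26767]
P' = [112909/160602 -58051/80301 -130712/80301; -58051/80301 149102/80301 280492/80301; -130712/80301 280492/80301 608216/80301]

x̄ = F·x = [5, 8, -2]
P̄ = F·P·Fᵀ + Q = [41 14 -16; 14 24 -4; -16 -4 13]
y = z − H·x̄ = [37, -15]
S = H·P̄·Hᵀ + R = [653 -6; -6 246]
K = P̄·Hᵀ·S⁻¹ = [-5789/26767 -32837/160602; -4226/26767 12095/80301; 2347/26767 3436/80301]
x' = x̄ + K·y = [3469/53534, -2701/26767, 16125/26767]
P' = (I − K·H)·P̄ = [112909/160602 -58051/80301 -130712/80301; -58051/80301 149102/80301 280492/80301; -130712/80301 280492/80301 608216/80301]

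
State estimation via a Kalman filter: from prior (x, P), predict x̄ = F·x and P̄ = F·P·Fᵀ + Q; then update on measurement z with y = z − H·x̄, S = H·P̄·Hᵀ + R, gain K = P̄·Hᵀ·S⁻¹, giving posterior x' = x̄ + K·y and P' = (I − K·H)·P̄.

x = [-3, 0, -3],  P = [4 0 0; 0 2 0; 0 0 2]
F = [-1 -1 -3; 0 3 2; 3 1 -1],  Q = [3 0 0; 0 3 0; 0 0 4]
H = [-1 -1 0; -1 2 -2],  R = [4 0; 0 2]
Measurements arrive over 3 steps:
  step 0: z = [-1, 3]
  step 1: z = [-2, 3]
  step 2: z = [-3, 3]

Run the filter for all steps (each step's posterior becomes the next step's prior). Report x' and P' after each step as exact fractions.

step 0: x' = [10033/1531, -6822/1531, -14038/1531], P' = [104574/7655 -87454/7655 -138388/7655; -87454/7655 95434/7655 137708/7655; -138388/7655 137708/7655 208576/7655]
step 1: x' = [-844800913/566323597, 302327609/80903371, 1703286817/566323597], P' = [4614582090/566323597 -545455718/80903371 -6005348080/566323597; -545455718/80903371 637884482/80903371 891577024/80903371; -6005348080/566323597 891577024/80903371 9333267648/566323597]
step 2: x' = [-39661520768217/25299296401055, 113014496933418/25299296401055, 94541818200097/25299296401055], P' = [172218025352974/25299296401055 -135839378136846/25299296401055 -216525097155464/25299296401055; -135839378136846/25299296401055 163941723750394/25299296401055 225846710608776/25299296401055; -216525097155464/25299296401055 225846710608776/25299296401055 338016788589584/25299296401055]

step 0: x̄ = F·x = [12, -6, -6]
step 0: P̄ = F·P·Fᵀ + Q = [27 -18 -8; -18 29 2; -8 2 44]
step 0: y = z − H·x̄ = [5, 15]
step 0: S = H·P̄·Hᵀ + R = [24 -25; -25 345]
step 0: K = P̄·Hᵀ·S⁻¹ = [-856/1531 -1353/7655; -399/1531 1453/7655; 34/1531 -1674/7655]
step 0: x' = x̄ + K·y = [10033/1531, -6822/1531, -14038/1531]
step 0: P' = (I − K·H)·P̄ = [104574/7655 -87454/7655 -138388/7655; -87454/7655 95434/7655 137708/7655; -138388/7655 137708/7655 208576/7655]
step 1: x̄ = F·x = [38903/1531, -48542/1531, 37315/1531]
step 1: P̄ = F·P·Fᵀ + Q = [1921169/7655 -2513408/7655 1398076/7655; -2513408/7655 3368671/7655 -1885972/7655; 1398076/7655 -1885972/7655 1305984/7655]
step 1: y = z − H·x̄ = [-12701/1531, 215210/1531]
step 1: S = H·P̄·Hᵀ + R = [293644/7655 -3278557/7655; -3278557/7655 51368811/7655]
step 1: K = P̄·Hᵀ·S⁻¹ = [-199098016/566323597 -120132991/566323597; -23107191/80903371 19035317/80903371; -58922772/566323597 -89554440/566323597]
step 1: x' = x̄ + K·y = [-844800913/566323597, 302327609/80903371, 1703286817/566323597]
step 1: P' = (I − K·H)·P̄ = [4614582090/566323597 -545455718/80903371 -6005348080/566323597; -545455718/80903371 637884482/80903371 891577024/80903371; -6005348080/566323597 891577024/80903371 9333267648/566323597]
step 2: x̄ = F·x = [-6381352801/566323597, 9755453423/566323597, -2121396293/566323597]
step 2: P̄ = F·P·Fᵀ + Q = [88555919563/566323597 -114581344620/566323597 60524331708/566323597; -114581344620/566323597 154111233765/566323597 -81907799056/566323597; 60524331708/566323597 -81907799056/566323597 58235862208/566323597]
step 2: y = z − H·x̄ = [1675129831/566323597, -424419126/8452591]
step 2: S = H·P̄·Hᵀ + R = [15769758476/566323597 -2206748329/8452591; -2206748329/8452591 34250179827/8452591]
step 2: K = P̄·Hᵀ·S⁻¹ = [-9094661804032/25299296401055 -5423293657869/25299296401055; -7025586403387/25299296401055 6014702210041/25299296401055; -2330403363328/25299296401055 -3907529403076/25299296401055]
step 2: x' = x̄ + K·y = [-39661520768217/25299296401055, 113014496933418/25299296401055, 94541818200097/25299296401055]
step 2: P' = (I − K·H)·P̄ = [172218025352974/25299296401055 -135839378136846/25299296401055 -216525097155464/25299296401055; -135839378136846/25299296401055 163941723750394/25299296401055 225846710608776/25299296401055; -216525097155464/25299296401055 225846710608776/25299296401055 338016788589584/25299296401055]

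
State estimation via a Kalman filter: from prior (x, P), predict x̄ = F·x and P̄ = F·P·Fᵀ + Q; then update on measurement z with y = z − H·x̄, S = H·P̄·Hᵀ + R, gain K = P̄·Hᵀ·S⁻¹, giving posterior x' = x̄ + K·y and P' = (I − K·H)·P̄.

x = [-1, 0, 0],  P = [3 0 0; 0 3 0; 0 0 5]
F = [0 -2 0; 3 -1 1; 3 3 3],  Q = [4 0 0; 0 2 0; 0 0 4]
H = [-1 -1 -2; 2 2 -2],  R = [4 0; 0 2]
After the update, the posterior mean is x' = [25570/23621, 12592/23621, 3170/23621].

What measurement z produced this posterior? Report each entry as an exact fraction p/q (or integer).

z = [-2, 3]

x̄ = F·x = [0, -3, -3]
P̄ = F·P·Fᵀ + Q = [16 6 -18; 6 37 33; -18 33 103]
S = H·P̄·Hᵀ + R = [541 252; 252 554]
K = P̄·Hᵀ·S⁻¹ = [-6202/118105 19876/118105; -32713/118105 19144/118105; -39041/118105 -19762/118105]
x' − x̄ = [25570/23621, 83455/23621, 74033/23621] = K·y
y = (KᵀK)⁻¹·Kᵀ·(x' − x̄) = [-11, 3]
z = y + H·x̄ = [-11, 3] + [9, 0] = [-2, 3]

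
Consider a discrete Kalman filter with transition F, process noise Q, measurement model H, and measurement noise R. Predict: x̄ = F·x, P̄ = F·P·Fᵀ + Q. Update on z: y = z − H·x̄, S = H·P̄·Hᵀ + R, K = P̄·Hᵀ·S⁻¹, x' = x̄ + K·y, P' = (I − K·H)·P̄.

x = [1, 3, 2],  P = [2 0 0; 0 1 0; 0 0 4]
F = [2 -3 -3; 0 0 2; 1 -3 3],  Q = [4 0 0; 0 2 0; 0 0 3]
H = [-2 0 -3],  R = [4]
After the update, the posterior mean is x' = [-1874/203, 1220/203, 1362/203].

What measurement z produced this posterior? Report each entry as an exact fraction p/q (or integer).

z = [-2]

x̄ = F·x = [-13, 4, -2]
P̄ = F·P·Fᵀ + Q = [57 -24 -23; -24 18 24; -23 24 50]
S = H·P̄·Hᵀ + R = [406]
K = P̄·Hᵀ·S⁻¹ = [-45/406; -12/203; -52/203]
x' − x̄ = [765/203, 408/203, 1768/203] = K·y
y = (KᵀK)⁻¹·Kᵀ·(x' − x̄) = [-34]
z = y + H·x̄ = [-34] + [32] = [-2]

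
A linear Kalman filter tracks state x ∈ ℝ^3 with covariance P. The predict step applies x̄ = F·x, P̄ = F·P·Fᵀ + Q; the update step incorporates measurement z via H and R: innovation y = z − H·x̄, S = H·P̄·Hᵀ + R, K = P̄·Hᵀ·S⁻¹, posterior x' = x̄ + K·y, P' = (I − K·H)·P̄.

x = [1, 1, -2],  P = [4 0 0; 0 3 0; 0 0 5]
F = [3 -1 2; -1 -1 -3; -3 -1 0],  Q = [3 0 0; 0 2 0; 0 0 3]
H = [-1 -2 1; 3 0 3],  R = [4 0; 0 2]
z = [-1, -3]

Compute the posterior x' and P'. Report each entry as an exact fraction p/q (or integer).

x̄ = F·x = [-2, 4, -4]
P̄ = F·P·Fᵀ + Q = [62 -39 -33; -39 54 15; -33 15 42]
y = z − H·x̄ = [9, 15]
S = H·P̄·Hᵀ + R = [174 84; 84 344]
K = P̄·Hᵀ·S⁻¹ = [-299/1200 251/800; -261/1100 -333/2200; 1101/4400 153/8800]
x' = x̄ + K·y = [371/800, -893/2200, -13087/8800]
P' = (I − K·H)·P̄ = [73123/2400 -5973/200 -24207/800; -5973/200 16659/550 65481/2200; -24207/800 65481/2200 266379/8800]

x' = [371/800, -893/2200, -13087/8800]
P' = [73123/2400 -5973/200 -24207/800; -5973/200 16659/550 65481/2200; -24207/800 65481/2200 266379/8800]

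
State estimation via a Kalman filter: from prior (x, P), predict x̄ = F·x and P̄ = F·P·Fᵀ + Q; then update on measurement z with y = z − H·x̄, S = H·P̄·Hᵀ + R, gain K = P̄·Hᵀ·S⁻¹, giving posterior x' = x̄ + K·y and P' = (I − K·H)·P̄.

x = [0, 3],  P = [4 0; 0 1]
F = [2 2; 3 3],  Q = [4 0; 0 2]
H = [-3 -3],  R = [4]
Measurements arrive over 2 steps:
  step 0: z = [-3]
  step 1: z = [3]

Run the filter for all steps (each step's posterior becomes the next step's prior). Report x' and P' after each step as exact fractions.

step 0: x̄ = F·x = [6, 9]
step 0: P̄ = F·P·Fᵀ + Q = [24 30; 30 47]
step 0: y = z − H·x̄ = [42]
step 0: S = H·P̄·Hᵀ + R = [1183]
step 0: K = P̄·Hᵀ·S⁻¹ = [-162/1183; -33/169]
step 0: x' = x̄ + K·y = [42/169, 135/169]
step 0: P' = (I − K·H)·P̄ = [2148/1183 -276/169; -276/169 320/169]
step 1: x̄ = F·x = [354/169, 531/169]
step 1: P̄ = F·P·Fᵀ + Q = [6828/1183 3144/1183; 3144/1183 7082/1183]
step 1: y = z − H·x̄ = [3162/169]
step 1: S = H·P̄·Hᵀ + R = [186514/1183]
step 1: K = P̄·Hᵀ·S⁻¹ = [-14958/93257; -15339/93257]
step 1: x' = x̄ + K·y = [-84522/93257, 6021/93257]
step 1: P' = (I − K·H)·P̄ = [159996/93257 -140052/93257; -140052/93257 160504/93257]

step 0: x' = [42/169, 135/169], P' = [2148/1183 -276/169; -276/169 320/169]
step 1: x' = [-84522/93257, 6021/93257], P' = [159996/93257 -140052/93257; -140052/93257 160504/93257]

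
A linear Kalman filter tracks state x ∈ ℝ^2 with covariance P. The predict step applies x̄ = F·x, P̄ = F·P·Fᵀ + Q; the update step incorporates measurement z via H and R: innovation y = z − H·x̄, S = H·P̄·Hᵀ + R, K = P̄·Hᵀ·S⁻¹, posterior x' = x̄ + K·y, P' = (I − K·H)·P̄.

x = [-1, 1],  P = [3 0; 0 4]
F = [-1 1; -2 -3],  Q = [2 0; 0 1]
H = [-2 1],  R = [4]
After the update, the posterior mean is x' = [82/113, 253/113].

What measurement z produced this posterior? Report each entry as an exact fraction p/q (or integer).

z = [1]

x̄ = F·x = [2, -1]
P̄ = F·P·Fᵀ + Q = [9 -6; -6 49]
S = H·P̄·Hᵀ + R = [113]
K = P̄·Hᵀ·S⁻¹ = [-24/113; 61/113]
x' − x̄ = [-144/113, 366/113] = K·y
y = (KᵀK)⁻¹·Kᵀ·(x' − x̄) = [6]
z = y + H·x̄ = [6] + [-5] = [1]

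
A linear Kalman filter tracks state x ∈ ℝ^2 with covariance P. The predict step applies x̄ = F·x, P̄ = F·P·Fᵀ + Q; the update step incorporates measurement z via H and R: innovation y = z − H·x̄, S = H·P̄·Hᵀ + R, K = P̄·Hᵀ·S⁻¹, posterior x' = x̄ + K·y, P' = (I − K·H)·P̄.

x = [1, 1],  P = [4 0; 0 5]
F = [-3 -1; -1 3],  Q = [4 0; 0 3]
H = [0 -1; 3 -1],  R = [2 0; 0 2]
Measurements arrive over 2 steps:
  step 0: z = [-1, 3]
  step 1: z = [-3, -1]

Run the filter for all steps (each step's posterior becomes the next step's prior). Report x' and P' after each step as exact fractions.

step 0: x̄ = F·x = [-4, 2]
step 0: P̄ = F·P·Fᵀ + Q = [45 -3; -3 52]
step 0: y = z − H·x̄ = [1, 17]
step 0: S = H·P̄·Hᵀ + R = [54 61; 61 477]
step 0: K = P̄·Hᵀ·S⁻¹ = [-6987/22037 7269/22037; -21083/22037 -122/22037]
step 0: x' = x̄ + K·y = [28438/22037, 20917/22037]
step 0: P' = (I − K·H)·P̄ = [9504/22037 13974/22037; 13974/22037 42166/22037]
step 1: x̄ = F·x = [-106231/22037, 34313/22037]
step 1: P̄ = F·P·Fᵀ + Q = [299694/22037 -209778/22037; -209778/22037 371265/22037]
step 1: y = z − H·x̄ = [-31798/22037, 330969/22037]
step 1: S = H·P̄·Hᵀ + R = [415339/22037 1000599/22037; 1000599/22037 4371253/22037]
step 1: K = P̄·Hᵀ·S⁻¹ = [-4368369/18476959 5687007/18476959; -14105706/18476959 -1000599/18476959]
step 1: x' = x̄ + K·y = [2645668/18476959, 34095652/18476959]
step 1: P' = (I − K·H)·P̄ = [6703584/18476959 8736738/18476959; 8736738/18476959 28211412/18476959]

step 0: x' = [28438/22037, 20917/22037], P' = [9504/22037 13974/22037; 13974/22037 42166/22037]
step 1: x' = [2645668/18476959, 34095652/18476959], P' = [6703584/18476959 8736738/18476959; 8736738/18476959 28211412/18476959]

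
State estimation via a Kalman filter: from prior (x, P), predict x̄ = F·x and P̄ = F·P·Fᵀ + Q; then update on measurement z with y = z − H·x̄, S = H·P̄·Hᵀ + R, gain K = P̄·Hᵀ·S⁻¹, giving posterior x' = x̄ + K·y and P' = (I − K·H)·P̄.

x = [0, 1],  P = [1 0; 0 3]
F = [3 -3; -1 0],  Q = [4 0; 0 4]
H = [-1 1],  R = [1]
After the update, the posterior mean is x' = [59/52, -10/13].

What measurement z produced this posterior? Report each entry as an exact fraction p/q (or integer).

z = [-2]

x̄ = F·x = [-3, 0]
P̄ = F·P·Fᵀ + Q = [40 -3; -3 5]
S = H·P̄·Hᵀ + R = [52]
K = P̄·Hᵀ·S⁻¹ = [-43/52; 2/13]
x' − x̄ = [215/52, -10/13] = K·y
y = (KᵀK)⁻¹·Kᵀ·(x' − x̄) = [-5]
z = y + H·x̄ = [-5] + [3] = [-2]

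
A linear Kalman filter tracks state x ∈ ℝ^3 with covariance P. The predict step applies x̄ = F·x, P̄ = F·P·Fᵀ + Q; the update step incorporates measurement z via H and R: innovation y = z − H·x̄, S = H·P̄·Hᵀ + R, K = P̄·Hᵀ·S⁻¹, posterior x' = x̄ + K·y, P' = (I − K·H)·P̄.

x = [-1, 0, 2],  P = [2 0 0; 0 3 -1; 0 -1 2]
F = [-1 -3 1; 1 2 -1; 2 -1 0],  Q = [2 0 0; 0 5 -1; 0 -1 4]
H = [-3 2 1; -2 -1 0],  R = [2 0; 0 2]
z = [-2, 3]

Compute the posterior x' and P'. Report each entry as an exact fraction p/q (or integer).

x' = [-417/461, -459/461, -1249/461]
P' = [7224/14291 -5958/14291 29544/14291; -5958/14291 20558/14291 -51714/14291; 29544/14291 -51714/14291 193658/14291]

x̄ = F·x = [3, -3, -2]
P̄ = F·P·Fᵀ + Q = [39 -27 6; -27 25 -4; 6 -4 15]
y = z − H·x̄ = [15, 6]
S = H·P̄·Hᵀ + R = [740 203; 203 75]
K = P̄·Hᵀ·S⁻¹ = [-2022/14291 -4245/14291; 3638/14291 -4321/14291; 799/14291 -3687/14291]
x' = x̄ + K·y = [-417/461, -459/461, -1249/461]
P' = (I − K·H)·P̄ = [7224/14291 -5958/14291 29544/14291; -5958/14291 20558/14291 -51714/14291; 29544/14291 -51714/14291 193658/14291]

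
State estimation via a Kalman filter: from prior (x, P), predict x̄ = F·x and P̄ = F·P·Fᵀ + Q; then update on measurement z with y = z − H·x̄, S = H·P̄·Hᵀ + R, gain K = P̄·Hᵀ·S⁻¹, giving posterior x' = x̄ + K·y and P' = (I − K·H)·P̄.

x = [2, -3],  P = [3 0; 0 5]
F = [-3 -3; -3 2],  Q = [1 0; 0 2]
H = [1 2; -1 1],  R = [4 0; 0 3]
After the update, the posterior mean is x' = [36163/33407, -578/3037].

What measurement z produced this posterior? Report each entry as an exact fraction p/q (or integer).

z = [1, -1]

x̄ = F·x = [3, -12]
P̄ = F·P·Fᵀ + Q = [73 -3; -3 49]
S = H·P̄·Hᵀ + R = [261 28; 28 131]
K = P̄·Hᵀ·S⁻¹ = [10905/33407 -21712/33407; 999/3037 992/3037]
x' − x̄ = [-64058/33407, 35866/3037] = K·y
y = (KᵀK)⁻¹·Kᵀ·(x' − x̄) = [22, 14]
z = y + H·x̄ = [22, 14] + [-21, -15] = [1, -1]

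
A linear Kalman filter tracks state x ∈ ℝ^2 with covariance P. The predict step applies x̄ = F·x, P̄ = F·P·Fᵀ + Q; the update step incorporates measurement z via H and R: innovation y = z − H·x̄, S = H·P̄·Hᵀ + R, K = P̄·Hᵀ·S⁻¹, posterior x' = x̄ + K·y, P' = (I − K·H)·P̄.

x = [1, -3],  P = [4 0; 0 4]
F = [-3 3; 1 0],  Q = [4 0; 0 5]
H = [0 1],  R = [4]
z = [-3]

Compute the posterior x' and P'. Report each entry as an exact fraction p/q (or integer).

x̄ = F·x = [-12, 1]
P̄ = F·P·Fᵀ + Q = [76 -12; -12 9]
y = z − H·x̄ = [-4]
S = H·P̄·Hᵀ + R = [13]
K = P̄·Hᵀ·S⁻¹ = [-12/13; 9/13]
x' = x̄ + K·y = [-108/13, -23/13]
P' = (I − K·H)·P̄ = [844/13 -48/13; -48/13 36/13]

x' = [-108/13, -23/13]
P' = [844/13 -48/13; -48/13 36/13]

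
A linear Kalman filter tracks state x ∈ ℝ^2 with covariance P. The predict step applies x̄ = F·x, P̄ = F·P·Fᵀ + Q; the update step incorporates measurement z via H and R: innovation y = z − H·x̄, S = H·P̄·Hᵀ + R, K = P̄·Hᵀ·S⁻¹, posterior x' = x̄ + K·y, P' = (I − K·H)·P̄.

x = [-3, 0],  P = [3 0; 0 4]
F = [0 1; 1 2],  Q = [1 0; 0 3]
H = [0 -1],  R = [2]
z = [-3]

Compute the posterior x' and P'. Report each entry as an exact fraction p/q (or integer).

x̄ = F·x = [0, -3]
P̄ = F·P·Fᵀ + Q = [5 8; 8 22]
y = z − H·x̄ = [-6]
S = H·P̄·Hᵀ + R = [24]
K = P̄·Hᵀ·S⁻¹ = [-1/3; -11/12]
x' = x̄ + K·y = [2, 5/2]
P' = (I − K·H)·P̄ = [7/3 2/3; 2/3 11/6]

x' = [2, 5/2]
P' = [7/3 2/3; 2/3 11/6]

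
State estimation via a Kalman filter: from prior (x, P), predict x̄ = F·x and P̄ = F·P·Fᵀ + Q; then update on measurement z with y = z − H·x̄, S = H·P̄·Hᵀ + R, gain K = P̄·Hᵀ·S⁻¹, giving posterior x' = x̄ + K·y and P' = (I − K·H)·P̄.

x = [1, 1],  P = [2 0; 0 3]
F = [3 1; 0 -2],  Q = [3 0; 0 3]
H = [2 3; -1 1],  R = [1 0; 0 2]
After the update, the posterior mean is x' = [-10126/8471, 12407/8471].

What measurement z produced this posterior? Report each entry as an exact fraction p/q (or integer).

z = [2, 3]

x̄ = F·x = [4, -2]
P̄ = F·P·Fᵀ + Q = [24 -6; -6 15]
S = H·P̄·Hᵀ + R = [160 3; 3 53]
K = P̄·Hᵀ·S⁻¹ = [1680/8471 -4890/8471; 1686/8471 3261/8471]
x' − x̄ = [-44010/8471, 29349/8471] = K·y
y = (KᵀK)⁻¹·Kᵀ·(x' − x̄) = [0, 9]
z = y + H·x̄ = [0, 9] + [2, -6] = [2, 3]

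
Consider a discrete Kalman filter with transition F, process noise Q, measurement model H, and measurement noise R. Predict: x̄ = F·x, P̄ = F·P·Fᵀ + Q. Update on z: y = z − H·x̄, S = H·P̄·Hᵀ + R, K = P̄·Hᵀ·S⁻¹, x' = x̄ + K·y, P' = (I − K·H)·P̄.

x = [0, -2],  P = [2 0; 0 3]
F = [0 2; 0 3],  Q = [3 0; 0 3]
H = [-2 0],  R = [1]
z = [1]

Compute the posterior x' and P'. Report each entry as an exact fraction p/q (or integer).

x̄ = F·x = [-4, -6]
P̄ = F·P·Fᵀ + Q = [15 18; 18 30]
y = z − H·x̄ = [-7]
S = H·P̄·Hᵀ + R = [61]
K = P̄·Hᵀ·S⁻¹ = [-30/61; -36/61]
x' = x̄ + K·y = [-34/61, -114/61]
P' = (I − K·H)·P̄ = [15/61 18/61; 18/61 534/61]

x' = [-34/61, -114/61]
P' = [15/61 18/61; 18/61 534/61]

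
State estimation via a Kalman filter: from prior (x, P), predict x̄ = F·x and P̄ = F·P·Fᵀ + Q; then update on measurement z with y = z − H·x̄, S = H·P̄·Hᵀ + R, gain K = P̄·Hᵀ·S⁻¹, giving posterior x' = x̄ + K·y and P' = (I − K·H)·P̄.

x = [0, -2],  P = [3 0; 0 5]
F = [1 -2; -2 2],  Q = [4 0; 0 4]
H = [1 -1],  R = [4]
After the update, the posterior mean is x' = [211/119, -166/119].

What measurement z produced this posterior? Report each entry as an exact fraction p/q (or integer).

z = [3]

x̄ = F·x = [4, -4]
P̄ = F·P·Fᵀ + Q = [27 -26; -26 36]
S = H·P̄·Hᵀ + R = [119]
K = P̄·Hᵀ·S⁻¹ = [53/119; -62/119]
x' − x̄ = [-265/119, 310/119] = K·y
y = (KᵀK)⁻¹·Kᵀ·(x' − x̄) = [-5]
z = y + H·x̄ = [-5] + [8] = [3]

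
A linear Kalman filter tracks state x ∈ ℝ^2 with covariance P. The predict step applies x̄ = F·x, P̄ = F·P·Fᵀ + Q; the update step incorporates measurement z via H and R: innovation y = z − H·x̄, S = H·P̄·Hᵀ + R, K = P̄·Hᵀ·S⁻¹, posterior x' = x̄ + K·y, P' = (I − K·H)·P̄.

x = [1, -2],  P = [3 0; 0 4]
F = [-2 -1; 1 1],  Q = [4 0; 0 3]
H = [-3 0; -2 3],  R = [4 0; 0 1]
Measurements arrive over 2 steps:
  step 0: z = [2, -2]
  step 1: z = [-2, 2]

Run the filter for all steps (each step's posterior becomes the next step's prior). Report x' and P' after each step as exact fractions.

step 0: x' = [-1450/2361, -2521/2361], P' = [920/2361 590/2361; 590/2361 635/2361]
step 1: x' = [64663/120433, 1385875/1445196], P' = [45891/120433 117379/481732; 117379/481732 1524197/5780784]

step 0: x̄ = F·x = [0, -1]
step 0: P̄ = F·P·Fᵀ + Q = [20 -10; -10 10]
step 0: y = z − H·x̄ = [2, 1]
step 0: S = H·P̄·Hᵀ + R = [184 210; 210 291]
step 0: K = P̄·Hᵀ·S⁻¹ = [-230/787 -70/2361; -295/1574 725/2361]
step 0: x' = x̄ + K·y = [-1450/2361, -2521/2361]
step 0: P' = (I − K·H)·P̄ = [920/2361 590/2361; 590/2361 635/2361]
step 1: x̄ = F·x = [1807/787, -3971/2361]
step 1: P̄ = F·P·Fᵀ + Q = [5373/787 -1415/787; -1415/787 9818/2361]
step 1: y = z − H·x̄ = [3847/787, 9159/787]
step 1: S = H·P̄·Hᵀ + R = [51505/787 44973/787; 44973/787 68713/787]
step 1: K = P̄·Hᵀ·S⁻¹ = [-137673/481732 -14991/481732; -352137/1926928 585165/1926928]
step 1: x' = x̄ + K·y = [64663/120433, 1385875/1445196]
step 1: P' = (I − K·H)·P̄ = [45891/120433 117379/481732; 117379/481732 1524197/5780784]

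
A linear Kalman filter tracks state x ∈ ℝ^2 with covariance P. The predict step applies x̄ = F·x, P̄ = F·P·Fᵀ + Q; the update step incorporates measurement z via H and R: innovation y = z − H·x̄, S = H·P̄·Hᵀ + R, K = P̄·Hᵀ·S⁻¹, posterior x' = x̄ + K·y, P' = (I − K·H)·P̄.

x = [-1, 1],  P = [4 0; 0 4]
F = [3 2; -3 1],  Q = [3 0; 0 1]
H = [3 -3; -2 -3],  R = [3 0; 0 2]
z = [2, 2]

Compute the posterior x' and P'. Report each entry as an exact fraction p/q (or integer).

x' = [1343/111492, -18008/27873]
P' = [22175/111492 -14/27873; -14/27873 3698/27873]

x̄ = F·x = [-1, 4]
P̄ = F·P·Fᵀ + Q = [55 -28; -28 41]
y = z − H·x̄ = [17, 12]
S = H·P̄·Hᵀ + R = [1371 123; 123 255]
K = P̄·Hᵀ·S⁻¹ = [22231/111492 -22091/111492; -3712/27873 -5533/27873]
x' = x̄ + K·y = [1343/111492, -18008/27873]
P' = (I − K·H)·P̄ = [22175/111492 -14/27873; -14/27873 3698/27873]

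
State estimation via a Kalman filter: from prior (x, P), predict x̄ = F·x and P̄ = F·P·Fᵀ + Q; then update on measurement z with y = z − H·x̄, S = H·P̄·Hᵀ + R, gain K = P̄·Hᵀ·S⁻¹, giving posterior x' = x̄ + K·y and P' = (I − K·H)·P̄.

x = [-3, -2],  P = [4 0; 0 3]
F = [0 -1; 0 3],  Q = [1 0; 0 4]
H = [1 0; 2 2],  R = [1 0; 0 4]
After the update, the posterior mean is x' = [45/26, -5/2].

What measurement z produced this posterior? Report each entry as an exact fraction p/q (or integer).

z = [2, -1]

x̄ = F·x = [2, -6]
P̄ = F·P·Fᵀ + Q = [4 -9; -9 31]
S = H·P̄·Hᵀ + R = [5 -10; -10 72]
K = P̄·Hᵀ·S⁻¹ = [47/65 -1/26; -4/5 1/2]
x' − x̄ = [-7/26, 7/2] = K·y
y = (KᵀK)⁻¹·Kᵀ·(x' − x̄) = [0, 7]
z = y + H·x̄ = [0, 7] + [2, -8] = [2, -1]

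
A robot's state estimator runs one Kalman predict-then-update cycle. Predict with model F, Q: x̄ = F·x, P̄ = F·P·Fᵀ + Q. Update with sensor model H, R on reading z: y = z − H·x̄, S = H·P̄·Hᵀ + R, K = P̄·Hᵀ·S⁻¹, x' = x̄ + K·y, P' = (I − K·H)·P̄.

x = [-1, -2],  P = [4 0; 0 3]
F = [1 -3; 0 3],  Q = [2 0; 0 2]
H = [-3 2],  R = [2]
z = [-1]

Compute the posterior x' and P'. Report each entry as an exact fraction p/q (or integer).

x̄ = F·x = [5, -6]
P̄ = F·P·Fᵀ + Q = [33 -27; -27 29]
y = z − H·x̄ = [26]
S = H·P̄·Hᵀ + R = [739]
K = P̄·Hᵀ·S⁻¹ = [-153/739; 139/739]
x' = x̄ + K·y = [-283/739, -820/739]
P' = (I − K·H)·P̄ = [978/739 1314/739; 1314/739 2110/739]

x' = [-283/739, -820/739]
P' = [978/739 1314/739; 1314/739 2110/739]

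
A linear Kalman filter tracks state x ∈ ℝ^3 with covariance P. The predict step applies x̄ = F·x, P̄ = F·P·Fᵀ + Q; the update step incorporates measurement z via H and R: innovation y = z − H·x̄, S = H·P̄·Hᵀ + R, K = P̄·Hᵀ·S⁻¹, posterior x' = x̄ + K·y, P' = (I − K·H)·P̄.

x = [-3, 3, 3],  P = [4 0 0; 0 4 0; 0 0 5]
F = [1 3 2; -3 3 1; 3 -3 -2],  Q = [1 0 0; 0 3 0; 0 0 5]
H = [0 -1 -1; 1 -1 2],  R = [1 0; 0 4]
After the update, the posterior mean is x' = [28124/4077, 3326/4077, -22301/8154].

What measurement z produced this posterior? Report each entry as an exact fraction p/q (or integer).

z = [2, 1]

x̄ = F·x = [12, 21, -24]
P̄ = F·P·Fᵀ + Q = [61 34 -44; 34 80 -82; -44 -82 97]
S = H·P̄·Hᵀ + R = [14 -22; -22 617]
K = P̄·Hᵀ·S⁻¹ = [2414/4077 -317/4077; -1693/4077 -1448/4077; -4151/8154 1459/4077]
x' − x̄ = [-20800/4077, -82291/4077, 173395/8154] = K·y
y = (KᵀK)⁻¹·Kᵀ·(x' − x̄) = [-1, 58]
z = y + H·x̄ = [-1, 58] + [3, -57] = [2, 1]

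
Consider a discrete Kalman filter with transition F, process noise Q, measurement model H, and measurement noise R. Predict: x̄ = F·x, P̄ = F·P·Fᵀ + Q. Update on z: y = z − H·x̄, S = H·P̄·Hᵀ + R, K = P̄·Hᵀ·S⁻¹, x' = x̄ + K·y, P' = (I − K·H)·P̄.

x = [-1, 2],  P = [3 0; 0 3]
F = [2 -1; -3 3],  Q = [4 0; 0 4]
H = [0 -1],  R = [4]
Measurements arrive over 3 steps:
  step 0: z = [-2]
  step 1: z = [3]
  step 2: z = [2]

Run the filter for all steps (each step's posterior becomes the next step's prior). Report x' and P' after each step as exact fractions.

step 0: x' = [-59/62, 76/31], P' = [449/62 -54/31; -54/31 116/31]
step 1: x' = [20304/8569, -22431/8569], P' = [67384/8569 -17448/8569; -17448/8569 33284/8569]
step 2: x' = [227496/322157, -68671/29287], P' = [2542820/322157 -60108/29287; -60108/29287 114032/29287]

step 0: x̄ = F·x = [-4, 9]
step 0: P̄ = F·P·Fᵀ + Q = [19 -27; -27 58]
step 0: y = z − H·x̄ = [7]
step 0: S = H·P̄·Hᵀ + R = [62]
step 0: K = P̄·Hᵀ·S⁻¹ = [27/62; -29/31]
step 0: x' = x̄ + K·y = [-59/62, 76/31]
step 0: P' = (I − K·H)·P̄ = [449/62 -54/31; -54/31 116/31]
step 1: x̄ = F·x = [-135/31, 633/62]
step 1: P̄ = F·P·Fᵀ + Q = [1354/31 -2181/31; -2181/31 8321/62]
step 1: y = z − H·x̄ = [819/62]
step 1: S = H·P̄·Hᵀ + R = [8569/62]
step 1: K = P̄·Hᵀ·S⁻¹ = [4362/8569; -8321/8569]
step 1: x' = x̄ + K·y = [20304/8569, -22431/8569]
step 1: P' = (I − K·H)·P̄ = [67384/8569 -17448/8569; -17448/8569 33284/8569]
step 2: x̄ = F·x = [63039/8569, -11655/779]
step 2: P̄ = F·P·Fᵀ + Q = [406888/8569 -60108/779; -60108/779 114032/779]
step 2: y = z − H·x̄ = [-10097/779]
step 2: S = H·P̄·Hᵀ + R = [117148/779]
step 2: K = P̄·Hᵀ·S⁻¹ = [15027/29287; -28508/29287]
step 2: x' = x̄ + K·y = [227496/322157, -68671/29287]
step 2: P' = (I − K·H)·P̄ = [2542820/322157 -60108/29287; -60108/29287 114032/29287]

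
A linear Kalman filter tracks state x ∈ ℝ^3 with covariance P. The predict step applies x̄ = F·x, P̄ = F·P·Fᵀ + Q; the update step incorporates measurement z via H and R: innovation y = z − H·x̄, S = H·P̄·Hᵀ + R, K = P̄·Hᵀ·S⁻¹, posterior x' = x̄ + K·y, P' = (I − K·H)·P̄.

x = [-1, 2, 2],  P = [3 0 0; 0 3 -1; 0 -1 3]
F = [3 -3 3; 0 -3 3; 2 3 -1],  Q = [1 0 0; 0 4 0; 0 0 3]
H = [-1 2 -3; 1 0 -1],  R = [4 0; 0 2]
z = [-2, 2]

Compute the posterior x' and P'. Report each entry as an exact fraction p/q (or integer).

x̄ = F·x = [-3, 0, 2]
P̄ = F·P·Fᵀ + Q = [100 72 -30; 72 76 -48; -30 -48 51]
y = z − H·x̄ = [1, 7]
S = H·P̄·Hᵀ + R = [975 353; 353 213]
K = P̄·Hᵀ·S⁻¹ = [-8674/41533 39724/41533; 2676/41533 18964/41533; -9027/41533 -834/41533]
x' = x̄ + K·y = [144795/41533, 135424/41533, 68201/41533]
P' = (I − K·H)·P̄ = [151496/41533 166472/41533 72048/41533; 166472/41533 281404/41533 128544/41533; 72048/41533 128544/41533 73716/41533]

x' = [144795/41533, 135424/41533, 68201/41533]
P' = [151496/41533 166472/41533 72048/41533; 166472/41533 281404/41533 128544/41533; 72048/41533 128544/41533 73716/41533]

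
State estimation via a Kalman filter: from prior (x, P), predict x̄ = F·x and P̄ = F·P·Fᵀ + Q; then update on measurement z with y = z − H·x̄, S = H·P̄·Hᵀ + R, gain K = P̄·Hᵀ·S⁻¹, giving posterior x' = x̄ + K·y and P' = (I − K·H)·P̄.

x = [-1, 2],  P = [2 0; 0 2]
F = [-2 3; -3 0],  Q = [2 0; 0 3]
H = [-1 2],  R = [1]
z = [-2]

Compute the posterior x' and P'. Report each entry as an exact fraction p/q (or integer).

x̄ = F·x = [8, 3]
P̄ = F·P·Fᵀ + Q = [28 12; 12 21]
y = z − H·x̄ = [0]
S = H·P̄·Hᵀ + R = [65]
K = P̄·Hᵀ·S⁻¹ = [-4/65; 6/13]
x' = x̄ + K·y = [8, 3]
P' = (I − K·H)·P̄ = [1804/65 180/13; 180/13 93/13]

x' = [8, 3]
P' = [1804/65 180/13; 180/13 93/13]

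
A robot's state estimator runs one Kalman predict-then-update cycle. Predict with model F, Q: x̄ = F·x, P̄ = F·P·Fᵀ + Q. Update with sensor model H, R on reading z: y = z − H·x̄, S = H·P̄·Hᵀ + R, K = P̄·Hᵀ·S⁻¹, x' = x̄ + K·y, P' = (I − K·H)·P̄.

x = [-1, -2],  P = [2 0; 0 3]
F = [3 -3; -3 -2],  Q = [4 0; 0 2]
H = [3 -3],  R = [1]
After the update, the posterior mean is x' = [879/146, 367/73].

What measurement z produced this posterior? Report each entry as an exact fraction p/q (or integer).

x̄ = F·x = [3, 7]
P̄ = F·P·Fᵀ + Q = [49 0; 0 32]
S = H·P̄·Hᵀ + R = [730]
K = P̄·Hᵀ·S⁻¹ = [147/730; -48/365]
x' − x̄ = [441/146, -144/73] = K·y
y = (KᵀK)⁻¹·Kᵀ·(x' − x̄) = [15]
z = y + H·x̄ = [15] + [-12] = [3]

z = [3]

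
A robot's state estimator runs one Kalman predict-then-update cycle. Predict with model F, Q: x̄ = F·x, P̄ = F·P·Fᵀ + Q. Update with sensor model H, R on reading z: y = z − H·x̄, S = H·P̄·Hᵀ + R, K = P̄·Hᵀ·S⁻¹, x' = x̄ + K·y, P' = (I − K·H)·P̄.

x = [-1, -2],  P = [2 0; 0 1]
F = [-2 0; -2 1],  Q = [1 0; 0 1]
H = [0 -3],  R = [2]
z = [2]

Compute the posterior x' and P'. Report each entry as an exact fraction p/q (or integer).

x̄ = F·x = [2, 0]
P̄ = F·P·Fᵀ + Q = [9 8; 8 10]
y = z − H·x̄ = [2]
S = H·P̄·Hᵀ + R = [92]
K = P̄·Hᵀ·S⁻¹ = [-6/23; -15/46]
x' = x̄ + K·y = [34/23, -15/23]
P' = (I − K·H)·P̄ = [63/23 4/23; 4/23 5/23]

x' = [34/23, -15/23]
P' = [63/23 4/23; 4/23 5/23]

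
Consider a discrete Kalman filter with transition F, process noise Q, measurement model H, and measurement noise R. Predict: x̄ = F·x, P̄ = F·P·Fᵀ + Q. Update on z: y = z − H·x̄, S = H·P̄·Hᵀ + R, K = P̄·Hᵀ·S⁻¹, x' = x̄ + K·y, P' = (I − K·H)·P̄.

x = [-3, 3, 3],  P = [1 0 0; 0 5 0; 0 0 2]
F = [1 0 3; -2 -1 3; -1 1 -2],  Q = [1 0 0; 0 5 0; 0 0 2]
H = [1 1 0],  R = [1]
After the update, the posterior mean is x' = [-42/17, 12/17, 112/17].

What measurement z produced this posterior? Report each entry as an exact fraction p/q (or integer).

x̄ = F·x = [6, 12, 0]
P̄ = F·P·Fᵀ + Q = [20 16 -13; 16 32 -15; -13 -15 16]
S = H·P̄·Hᵀ + R = [85]
K = P̄·Hᵀ·S⁻¹ = [36/85; 48/85; -28/85]
x' − x̄ = [-144/17, -192/17, 112/17] = K·y
y = (KᵀK)⁻¹·Kᵀ·(x' − x̄) = [-20]
z = y + H·x̄ = [-20] + [18] = [-2]

z = [-2]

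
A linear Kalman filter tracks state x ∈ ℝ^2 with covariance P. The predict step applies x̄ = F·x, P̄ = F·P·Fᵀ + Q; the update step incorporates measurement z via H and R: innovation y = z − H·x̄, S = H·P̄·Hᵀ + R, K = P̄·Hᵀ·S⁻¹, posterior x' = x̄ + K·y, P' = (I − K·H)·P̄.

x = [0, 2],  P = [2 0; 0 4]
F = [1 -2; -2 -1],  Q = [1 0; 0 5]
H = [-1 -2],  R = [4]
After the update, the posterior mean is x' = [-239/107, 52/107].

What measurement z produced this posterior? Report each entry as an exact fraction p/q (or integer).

z = [1]

x̄ = F·x = [-4, -2]
P̄ = F·P·Fᵀ + Q = [19 4; 4 17]
S = H·P̄·Hᵀ + R = [107]
K = P̄·Hᵀ·S⁻¹ = [-27/107; -38/107]
x' − x̄ = [189/107, 266/107] = K·y
y = (KᵀK)⁻¹·Kᵀ·(x' − x̄) = [-7]
z = y + H·x̄ = [-7] + [8] = [1]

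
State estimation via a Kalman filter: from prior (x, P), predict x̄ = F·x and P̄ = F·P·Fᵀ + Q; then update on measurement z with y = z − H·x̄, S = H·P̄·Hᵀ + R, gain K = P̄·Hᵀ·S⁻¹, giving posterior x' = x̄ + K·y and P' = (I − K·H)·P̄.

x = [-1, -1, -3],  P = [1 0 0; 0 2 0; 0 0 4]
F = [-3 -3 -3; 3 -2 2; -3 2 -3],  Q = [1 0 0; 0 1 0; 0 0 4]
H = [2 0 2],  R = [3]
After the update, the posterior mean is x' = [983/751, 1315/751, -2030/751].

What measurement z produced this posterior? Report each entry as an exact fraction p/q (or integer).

x̄ = F·x = [15, -7, 10]
P̄ = F·P·Fᵀ + Q = [64 -21 33; -21 34 -41; 33 -41 57]
S = H·P̄·Hᵀ + R = [751]
K = P̄·Hᵀ·S⁻¹ = [194/751; -124/751; 180/751]
x' − x̄ = [-10282/751, 6572/751, -9540/751] = K·y
y = (KᵀK)⁻¹·Kᵀ·(x' − x̄) = [-53]
z = y + H·x̄ = [-53] + [50] = [-3]

z = [-3]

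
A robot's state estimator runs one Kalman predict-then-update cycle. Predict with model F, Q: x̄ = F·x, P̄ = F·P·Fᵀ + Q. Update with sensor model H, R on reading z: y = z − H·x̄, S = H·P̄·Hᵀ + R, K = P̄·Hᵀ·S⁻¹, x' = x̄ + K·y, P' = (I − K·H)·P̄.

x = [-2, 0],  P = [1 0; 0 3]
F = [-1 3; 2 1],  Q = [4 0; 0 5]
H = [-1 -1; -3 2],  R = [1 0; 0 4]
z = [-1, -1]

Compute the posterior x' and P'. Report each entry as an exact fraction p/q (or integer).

x̄ = F·x = [2, -4]
P̄ = F·P·Fᵀ + Q = [32 7; 7 12]
y = z − H·x̄ = [-3, 13]
S = H·P̄·Hᵀ + R = [59 79; 79 256]
K = P̄·Hᵀ·S⁻¹ = [-3506/8863 -1757/8863; -5101/8863 1678/8863]
x' = x̄ + K·y = [5403/8863, 1665/8863]
P' = (I − K·H)·P̄ = [2808/8863 698/8863; 698/8863 4403/8863]

x' = [5403/8863, 1665/8863]
P' = [2808/8863 698/8863; 698/8863 4403/8863]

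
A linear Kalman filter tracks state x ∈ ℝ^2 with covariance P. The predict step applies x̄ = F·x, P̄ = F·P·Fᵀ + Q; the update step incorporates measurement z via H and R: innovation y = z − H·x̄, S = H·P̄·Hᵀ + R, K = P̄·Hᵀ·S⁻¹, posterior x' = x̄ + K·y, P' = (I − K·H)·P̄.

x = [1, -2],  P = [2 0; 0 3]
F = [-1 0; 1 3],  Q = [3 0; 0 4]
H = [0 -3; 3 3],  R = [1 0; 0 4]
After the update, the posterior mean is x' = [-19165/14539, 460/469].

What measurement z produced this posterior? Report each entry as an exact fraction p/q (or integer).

z = [-3, -1]

x̄ = F·x = [-1, -5]
P̄ = F·P·Fᵀ + Q = [5 -2; -2 33]
S = H·P̄·Hᵀ + R = [298 -279; -279 310]
K = P̄·Hᵀ·S⁻¹ = [141/469 4356/14539; -153/469 3/469]
x' − x̄ = [-4626/14539, 2805/469] = K·y
y = (KᵀK)⁻¹·Kᵀ·(x' − x̄) = [-18, 17]
z = y + H·x̄ = [-18, 17] + [15, -18] = [-3, -1]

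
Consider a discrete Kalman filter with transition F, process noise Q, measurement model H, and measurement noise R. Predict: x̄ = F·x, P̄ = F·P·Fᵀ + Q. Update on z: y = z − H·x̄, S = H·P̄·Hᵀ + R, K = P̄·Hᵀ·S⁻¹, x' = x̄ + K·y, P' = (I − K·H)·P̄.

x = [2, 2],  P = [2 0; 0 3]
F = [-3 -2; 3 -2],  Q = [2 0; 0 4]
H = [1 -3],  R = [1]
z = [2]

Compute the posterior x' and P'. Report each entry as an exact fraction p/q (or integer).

x̄ = F·x = [-10, 2]
P̄ = F·P·Fᵀ + Q = [32 -6; -6 34]
y = z − H·x̄ = [18]
S = H·P̄·Hᵀ + R = [375]
K = P̄·Hᵀ·S⁻¹ = [2/15; -36/125]
x' = x̄ + K·y = [-38/5, -398/125]
P' = (I − K·H)·P̄ = [76/3 42/5; 42/5 362/125]

x' = [-38/5, -398/125]
P' = [76/3 42/5; 42/5 362/125]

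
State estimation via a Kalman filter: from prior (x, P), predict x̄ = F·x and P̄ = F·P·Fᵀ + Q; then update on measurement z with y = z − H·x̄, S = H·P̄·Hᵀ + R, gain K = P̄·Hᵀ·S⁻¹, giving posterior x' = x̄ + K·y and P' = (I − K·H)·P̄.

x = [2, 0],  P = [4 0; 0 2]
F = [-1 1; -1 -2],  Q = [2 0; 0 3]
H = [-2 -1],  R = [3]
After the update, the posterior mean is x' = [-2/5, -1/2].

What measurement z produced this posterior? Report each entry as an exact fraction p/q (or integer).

z = [1]

x̄ = F·x = [-2, -2]
P̄ = F·P·Fᵀ + Q = [8 0; 0 15]
S = H·P̄·Hᵀ + R = [50]
K = P̄·Hᵀ·S⁻¹ = [-8/25; -3/10]
x' − x̄ = [8/5, 3/2] = K·y
y = (KᵀK)⁻¹·Kᵀ·(x' − x̄) = [-5]
z = y + H·x̄ = [-5] + [6] = [1]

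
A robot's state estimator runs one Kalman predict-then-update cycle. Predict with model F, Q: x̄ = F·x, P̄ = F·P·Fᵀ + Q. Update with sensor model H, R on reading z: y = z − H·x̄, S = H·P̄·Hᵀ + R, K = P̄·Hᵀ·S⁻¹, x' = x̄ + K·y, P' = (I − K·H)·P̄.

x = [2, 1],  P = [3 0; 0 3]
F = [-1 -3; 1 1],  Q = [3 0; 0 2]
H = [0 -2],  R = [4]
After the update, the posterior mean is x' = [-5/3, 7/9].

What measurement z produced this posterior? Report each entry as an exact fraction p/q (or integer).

z = [-1]

x̄ = F·x = [-5, 3]
P̄ = F·P·Fᵀ + Q = [33 -12; -12 8]
S = H·P̄·Hᵀ + R = [36]
K = P̄·Hᵀ·S⁻¹ = [2/3; -4/9]
x' − x̄ = [10/3, -20/9] = K·y
y = (KᵀK)⁻¹·Kᵀ·(x' − x̄) = [5]
z = y + H·x̄ = [5] + [-6] = [-1]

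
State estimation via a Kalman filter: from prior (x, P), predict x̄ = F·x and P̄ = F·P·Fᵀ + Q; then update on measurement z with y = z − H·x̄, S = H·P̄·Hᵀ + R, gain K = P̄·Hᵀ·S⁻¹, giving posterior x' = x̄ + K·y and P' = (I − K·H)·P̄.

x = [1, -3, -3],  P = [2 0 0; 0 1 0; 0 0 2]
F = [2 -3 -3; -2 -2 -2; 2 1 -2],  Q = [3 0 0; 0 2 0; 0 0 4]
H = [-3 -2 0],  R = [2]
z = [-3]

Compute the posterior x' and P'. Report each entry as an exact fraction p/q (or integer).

x̄ = F·x = [20, 10, 5]
P̄ = F·P·Fᵀ + Q = [38 10 17; 10 22 -2; 17 -2 21]
y = z − H·x̄ = [77]
S = H·P̄·Hᵀ + R = [552]
K = P̄·Hᵀ·S⁻¹ = [-67/276; -37/276; -47/552]
x' = x̄ + K·y = [361/276, -89/276, -859/552]
P' = (I − K·H)·P̄ = [755/138 -1099/138 1543/276; -1099/138 1667/138 -2291/276; 1543/276 -2291/276 9383/552]

x' = [361/276, -89/276, -859/552]
P' = [755/138 -1099/138 1543/276; -1099/138 1667/138 -2291/276; 1543/276 -2291/276 9383/552]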